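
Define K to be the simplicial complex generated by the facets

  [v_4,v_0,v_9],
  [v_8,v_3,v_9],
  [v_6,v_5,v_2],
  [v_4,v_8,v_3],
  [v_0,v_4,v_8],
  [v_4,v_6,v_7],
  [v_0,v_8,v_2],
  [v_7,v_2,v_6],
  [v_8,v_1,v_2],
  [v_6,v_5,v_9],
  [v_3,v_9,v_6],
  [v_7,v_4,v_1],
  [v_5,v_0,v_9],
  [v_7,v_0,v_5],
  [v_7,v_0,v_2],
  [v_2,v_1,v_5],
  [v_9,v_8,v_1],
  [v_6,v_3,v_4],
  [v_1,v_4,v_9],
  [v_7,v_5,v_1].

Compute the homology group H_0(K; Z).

Order the vertices as v_0 < v_1 < v_2 < v_3 < v_4 < v_5 < v_6 < v_7 < v_8 < v_9. Listing each simplex with vertices in this order, K has dimension 2 with simplices:

  0-simplices (10): [v_0], [v_1], [v_2], [v_3], [v_4], [v_5], [v_6], [v_7], [v_8], [v_9]
  1-simplices (30): (30 of them)
  2-simplices (20): (20 of them)

giving chain groups C_0 ≅ Z^10, C_1 ≅ Z^30, C_2 ≅ Z^20.

Boundary ∂_1: C_1 → C_0 sends each edge [p,q] (with p < q) to q − p. For instance
  ∂[v_2,v_7] = [v_7] − [v_2].
As a 10×30 matrix over Z this has rank 9, with invariant factors (1,1,1,1,1,1,1,1,1).

Boundary ∂_2: C_2 → C_1 acts by ∂[p,q,r] = [q,r] − [p,r] + [p,q]. For instance
  ∂[v_1,v_4,v_9] = [v_4,v_9] − [v_1,v_9] + [v_1,v_4],
  ∂[v_2,v_5,v_6] = [v_5,v_6] − [v_2,v_6] + [v_2,v_5].
As a 30×20 matrix over Z this has rank 20, with invariant factors (1,1,1,1,1,1,1,1,1,1,1,1,1,1,1,1,1,1,1,2).

Reading off H_k = ker ∂_k / im ∂_{k+1}:

  H_0: rank C_0 − rank ∂_1 = 10 − 9 = 1, and the invariant factors of ∂_1 are all 1, so H_0 = Z.

H_0 = Z.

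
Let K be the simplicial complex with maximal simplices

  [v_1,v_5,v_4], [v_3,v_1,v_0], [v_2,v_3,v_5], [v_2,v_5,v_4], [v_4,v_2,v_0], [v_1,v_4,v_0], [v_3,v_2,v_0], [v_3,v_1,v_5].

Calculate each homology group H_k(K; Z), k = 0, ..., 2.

H_0 ≅ Z,  H_1 = 0,  H_2 ≅ Z.

Fix the vertex order v_0 < v_1 < v_2 < v_3 < v_4 < v_5 and write every simplex with vertices in increasing order. Then dim K = 2 and the simplices of K are:

  0-simplices (6): [v_0], [v_1], [v_2], [v_3], [v_4], [v_5]
  1-simplices (12): [v_0,v_1], [v_0,v_2], [v_0,v_3], [v_0,v_4], [v_1,v_3], [v_1,v_4], [v_1,v_5], [v_2,v_3], [v_2,v_4], [v_2,v_5], [v_3,v_5], [v_4,v_5]
  2-simplices (8): [v_0,v_1,v_3], [v_0,v_1,v_4], [v_0,v_2,v_3], [v_0,v_2,v_4], [v_1,v_3,v_5], [v_1,v_4,v_5], [v_2,v_3,v_5], [v_2,v_4,v_5]

so the chain groups are C_0 ≅ Z^6, C_1 ≅ Z^12, C_2 ≅ Z^8.

Boundary ∂_1: C_1 → C_0 sends each edge [p,q] (with p < q) to q − p. For instance
  ∂[v_1,v_4] = [v_4] − [v_1].
The 6×12 boundary matrix has rank 5 and Smith normal form diag(1,1,1,1,1).

Boundary ∂_2: C_2 → C_1 sends each 2-simplex [p,q,r] to [q,r] − [p,r] + [p,q]. For instance
  ∂[v_2,v_3,v_5] = [v_3,v_5] − [v_2,v_5] + [v_2,v_3],
  ∂[v_1,v_3,v_5] = [v_3,v_5] − [v_1,v_5] + [v_1,v_3].
As a 12×8 matrix over Z this has rank 7, with invariant factors (1,1,1,1,1,1,1).

Now H_k = ker ∂_k / im ∂_{k+1}, so:

  H_0: rank C_0 − rank ∂_1 = 6 − 5 = 1, and the invariant factors of ∂_1 are all 1, so H_0 ≅ Z.
  H_1: rank ker ∂_1 − rank ∂_2 = (12 − 5) − 7 = 0, and the invariant factors of ∂_2 are all 1, so H_1 ≅ 0.
  H_2: rank ker ∂_2 − rank ∂_3 = (8 − 7) − 0 = 1, and there is no ∂_3, so H_2 ≅ Z.

As a check, the Euler characteristic is 6 − 12 + 8 = 2, which agrees with 1 − 0 + 1 = 2.
(K is a triangulation of the 2-sphere S^2.)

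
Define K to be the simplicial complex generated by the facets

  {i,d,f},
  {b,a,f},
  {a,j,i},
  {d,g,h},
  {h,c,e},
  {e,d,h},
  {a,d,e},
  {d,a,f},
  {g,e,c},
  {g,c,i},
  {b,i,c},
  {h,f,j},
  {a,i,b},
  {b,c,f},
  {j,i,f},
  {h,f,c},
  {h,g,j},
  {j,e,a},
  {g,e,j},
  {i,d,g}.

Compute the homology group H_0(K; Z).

H_0 ≅ Z.

Take the total order a < b < c < d < e < f < g < h < i < j on the vertex set. Then K (dimension 2) consists of the simplices:

  0-simplices (10): a, b, c, d, e, f, g, h, i, j
  1-simplices (30): ab, ad, ae, af, ai, aj, bc, bf, bi, ce, cf, cg, ch, ci, de, df, dg, dh, di, eg, eh, ej, fh, fi, fj, gh, gi, gj, hj, ij
  2-simplices (20): abf, abi, ade, adf, aej, aij, bcf, bci, ceg, ceh, cfh, cgi, deh, dfi, dgh, dgi, egj, fhj, fij, ghj

so the chain groups are C_0 ≅ Z^10, C_1 ≅ Z^30, C_2 ≅ Z^20.

The boundary map ∂_1: C_1 → C_0 maps an edge to its endpoints' difference, ∂[p,q] = q − p. For instance
  ∂ch = h − c.
The resulting 10×30 matrix has rank 9, and its Smith normal form has invariant factors (1,1,1,1,1,1,1,1,1).

The boundary map ∂_2: C_2 → C_1 acts by ∂[p,q,r] = [q,r] − [p,r] + [p,q]. For instance
  ∂ade = de − ae + ad,
  ∂bcf = cf − bf + bc.
The resulting 30×20 matrix has rank 20, and its Smith normal form has invariant factors (1,1,1,1,1,1,1,1,1,1,1,1,1,1,1,1,1,1,1,2).

Now H_k = ker ∂_k / im ∂_{k+1}, so:

  H_0: rank C_0 − rank ∂_1 = 10 − 9 = 1, and the invariant factors of ∂_1 are all 1, so H_0 = Z.

(K is a triangulation of the Klein bottle.)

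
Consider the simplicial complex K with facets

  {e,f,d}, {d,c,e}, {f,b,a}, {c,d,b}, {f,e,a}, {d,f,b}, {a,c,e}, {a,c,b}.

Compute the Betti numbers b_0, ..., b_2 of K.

Order the vertices as a < b < c < d < e < f. Listing each simplex with vertices in this order, K has dimension 2 with simplices:

  0-simplices (6): a, b, c, d, e, f
  1-simplices (12): ab, ac, ae, af, bc, bd, bf, cd, ce, de, df, ef
  2-simplices (8): abc, abf, ace, aef, bcd, bdf, cde, def

so the chain groups are C_0 ≅ Z^6, C_1 ≅ Z^12, C_2 ≅ Z^8.

Boundary ∂_1: C_1 → C_0 sends each edge [p,q] (with p < q) to q − p. For instance
  ∂ae = e − a.
The 6×12 boundary matrix has rank 5 and Smith normal form diag(1,1,1,1,1).

The boundary map ∂_2: C_2 → C_1 sends each 2-simplex [p,q,r] to [q,r] − [p,r] + [p,q]. For instance
  ∂bdf = df − bf + bd,
  ∂aef = ef − af + ae.
As a 12×8 matrix over Z this has rank 7, with invariant factors (1,1,1,1,1,1,1).

Computing H_k = (kernel of ∂_k) / (image of ∂_{k+1}):

  H_0: rank C_0 − rank ∂_1 = 6 − 5 = 1, and the invariant factors of ∂_1 are all 1, so H_0 ≅ Z.
  H_1: rank ker ∂_1 − rank ∂_2 = (12 − 5) − 7 = 0, and the invariant factors of ∂_2 are all 1, so H_1 ≅ 0.
  H_2: rank ker ∂_2 − rank ∂_3 = (8 − 7) − 0 = 1, and there is no ∂_3, so H_2 ≅ Z.

(K is a triangulation of the 2-sphere S^2.)

Hence the Betti numbers are b_0 = 1, b_1 = 0, b_2 = 1.

b_0 = 1, b_1 = 0, b_2 = 1.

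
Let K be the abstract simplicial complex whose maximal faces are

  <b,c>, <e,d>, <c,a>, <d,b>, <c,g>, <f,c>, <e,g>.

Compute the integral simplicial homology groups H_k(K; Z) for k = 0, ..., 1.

Order the vertices as a < b < c < d < e < f < g. Listing each simplex with vertices in this order, K has dimension 1 with simplices:

  0-simplices (7): a, b, c, d, e, f, g
  1-simplices (7): ac, bc, bd, cf, cg, de, eg

so the chain groups are C_0 ≅ Z^7, C_1 ≅ Z^7.

The boundary map ∂_1: C_1 → C_0 sends each edge [p,q] (with p < q) to q − p. For instance
  ∂ac = c − a.
This gives a 7×7 integer matrix of rank 6; reducing to Smith normal form yields diagonal entries (1,1,1,1,1,1).

Reading off H_k = ker ∂_k / im ∂_{k+1}:

  H_0: rank C_0 − rank ∂_1 = 7 − 6 = 1, and the invariant factors of ∂_1 are all 1, so H_0 ≅ Z.
  H_1: rank ker ∂_1 − rank ∂_2 = (7 − 6) − 0 = 1, and there is no ∂_2, so H_1 ≅ Z.

As a check, the Euler characteristic is 7 − 7 = 0, which agrees with 1 − 1 = 0.

H_0 = Z,  H_1 = Z.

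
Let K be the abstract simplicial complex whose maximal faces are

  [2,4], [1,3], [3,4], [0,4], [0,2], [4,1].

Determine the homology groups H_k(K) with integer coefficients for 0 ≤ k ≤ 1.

H_0 = Z,  H_1 = Z^2.

We work with the vertex ordering 0 < 1 < 2 < 3 < 4. The simplices of K, each written with vertices in increasing order, are:

  0-simplices (5): [0], [1], [2], [3], [4]
  1-simplices (6): [0,2], [0,4], [1,3], [1,4], [2,4], [3,4]

so the chain groups are C_0 ≅ Z^5, C_1 ≅ Z^6.

The boundary map ∂_1: C_1 → C_0 sends each edge [p,q] (with p < q) to q − p. For instance
  ∂[0,2] = [2] − [0].
The 5×6 boundary matrix has rank 4 and Smith normal form diag(1,1,1,1).

Reading off H_k = ker ∂_k / im ∂_{k+1}:

  H_0: rank C_0 − rank ∂_1 = 5 − 4 = 1, and the invariant factors of ∂_1 are all 1, so H_0 = Z.
  H_1: rank ker ∂_1 − rank ∂_2 = (6 − 4) − 0 = 2, and there is no ∂_2, so H_1 = Z^2.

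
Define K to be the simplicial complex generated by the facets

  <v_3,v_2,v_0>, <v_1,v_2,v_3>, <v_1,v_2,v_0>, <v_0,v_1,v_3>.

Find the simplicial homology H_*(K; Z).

We work with the vertex ordering v_0 < v_1 < v_2 < v_3. The simplices of K, each written with vertices in increasing order, are:

  0-simplices (4): [v_0], [v_1], [v_2], [v_3]
  1-simplices (6): [v_0,v_1], [v_0,v_2], [v_0,v_3], [v_1,v_2], [v_1,v_3], [v_2,v_3]
  2-simplices (4): [v_0,v_1,v_2], [v_0,v_1,v_3], [v_0,v_2,v_3], [v_1,v_2,v_3]

giving chain groups C_0 ≅ Z^4, C_1 ≅ Z^6, C_2 ≅ Z^4.

∂_1: C_1 → C_0 maps an edge to its endpoints' difference, ∂[p,q] = q − p. For instance
  ∂[v_0,v_3] = [v_3] − [v_0].
The resulting 4×6 matrix has rank 3, and its Smith normal form has invariant factors (1,1,1).

The boundary map ∂_2: C_2 → C_1 acts by ∂[p,q,r] = [q,r] − [p,r] + [p,q]. For instance
  ∂[v_0,v_1,v_2] = [v_1,v_2] − [v_0,v_2] + [v_0,v_1],
  ∂[v_0,v_1,v_3] = [v_1,v_3] − [v_0,v_3] + [v_0,v_1].
This gives a 6×4 integer matrix of rank 3; reducing to Smith normal form yields diagonal entries (1,1,1).

Computing H_k = (kernel of ∂_k) / (image of ∂_{k+1}):

  H_0: rank C_0 − rank ∂_1 = 4 − 3 = 1, and the invariant factors of ∂_1 are all 1, so H_0 = Z.
  H_1: rank ker ∂_1 − rank ∂_2 = (6 − 3) − 3 = 0, and the invariant factors of ∂_2 are all 1, so H_1 = 0.
  H_2: rank ker ∂_2 − rank ∂_3 = (4 − 3) − 0 = 1, and there is no ∂_3, so H_2 = Z.

As a check, the Euler characteristic is 4 − 6 + 4 = 2, which agrees with 1 − 0 + 1 = 2.
(K is a triangulation of the 2-sphere S^2.)

H_0 = Z,  H_1 = 0,  H_2 = Z.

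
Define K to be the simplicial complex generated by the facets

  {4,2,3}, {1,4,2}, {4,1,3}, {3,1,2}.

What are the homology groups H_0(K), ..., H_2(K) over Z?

H_0 ≅ Z,  H_1 = 0,  H_2 ≅ Z.

Order the vertices as 1 < 2 < 3 < 4. Listing each simplex with vertices in this order, K has dimension 2 with simplices:

  0-simplices (4): [1], [2], [3], [4]
  1-simplices (6): [1,2], [1,3], [1,4], [2,3], [2,4], [3,4]
  2-simplices (4): [1,2,3], [1,2,4], [1,3,4], [2,3,4]

so the chain groups are C_0 ≅ Z^4, C_1 ≅ Z^6, C_2 ≅ Z^4.

The boundary map ∂_1: C_1 → C_0 maps an edge to its endpoints' difference, ∂[p,q] = q − p. For instance
  ∂[1,3] = [3] − [1].
The 4×6 boundary matrix has rank 3 and Smith normal form diag(1,1,1).

The boundary map ∂_2: C_2 → C_1 maps a triangle to the signed sum of its edges. For instance
  ∂[1,2,3] = [2,3] − [1,3] + [1,2],
  ∂[1,3,4] = [3,4] − [1,4] + [1,3].
As a 6×4 matrix over Z this has rank 3, with invariant factors (1,1,1).

Reading off H_k = ker ∂_k / im ∂_{k+1}:

  H_0: rank C_0 − rank ∂_1 = 4 − 3 = 1, and the invariant factors of ∂_1 are all 1, so H_0 = Z.
  H_1: rank ker ∂_1 − rank ∂_2 = (6 − 3) − 3 = 0, and the invariant factors of ∂_2 are all 1, so H_1 = 0.
  H_2: rank ker ∂_2 − rank ∂_3 = (4 − 3) − 0 = 1, and there is no ∂_3, so H_2 = Z.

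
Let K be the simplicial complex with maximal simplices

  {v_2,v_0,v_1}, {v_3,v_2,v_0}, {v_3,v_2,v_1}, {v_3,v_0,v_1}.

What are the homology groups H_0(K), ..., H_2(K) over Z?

H_0 ≅ Z,  H_1 = 0,  H_2 ≅ Z.

Take the total order v_0 < v_1 < v_2 < v_3 on the vertex set. Then K (dimension 2) consists of the simplices:

  0-simplices (4): [v_0], [v_1], [v_2], [v_3]
  1-simplices (6): [v_0,v_1], [v_0,v_2], [v_0,v_3], [v_1,v_2], [v_1,v_3], [v_2,v_3]
  2-simplices (4): [v_0,v_1,v_2], [v_0,v_1,v_3], [v_0,v_2,v_3], [v_1,v_2,v_3]

Hence C_0 ≅ Z^4, C_1 ≅ Z^6, C_2 ≅ Z^4.

Boundary ∂_1: C_1 → C_0 maps an edge to its endpoints' difference, ∂[p,q] = q − p. For instance
  ∂[v_1,v_3] = [v_3] − [v_1].
As a 4×6 matrix over Z this has rank 3, with invariant factors (1,1,1).

The boundary map ∂_2: C_2 → C_1 acts by ∂[p,q,r] = [q,r] − [p,r] + [p,q]. For instance
  ∂[v_0,v_1,v_3] = [v_1,v_3] − [v_0,v_3] + [v_0,v_1],
  ∂[v_1,v_2,v_3] = [v_2,v_3] − [v_1,v_3] + [v_1,v_2].
The resulting 6×4 matrix has rank 3, and its Smith normal form has invariant factors (1,1,1).

From H_k ≅ ker(∂_k) / im(∂_{k+1}) we obtain:

  H_0: rank C_0 − rank ∂_1 = 4 − 3 = 1, and the invariant factors of ∂_1 are all 1, so H_0 = Z.
  H_1: rank ker ∂_1 − rank ∂_2 = (6 − 3) − 3 = 0, and the invariant factors of ∂_2 are all 1, so H_1 = 0.
  H_2: rank ker ∂_2 − rank ∂_3 = (4 − 3) − 0 = 1, and there is no ∂_3, so H_2 = Z.

As a check, the Euler characteristic is 4 − 6 + 4 = 2, which agrees with 1 − 0 + 1 = 2.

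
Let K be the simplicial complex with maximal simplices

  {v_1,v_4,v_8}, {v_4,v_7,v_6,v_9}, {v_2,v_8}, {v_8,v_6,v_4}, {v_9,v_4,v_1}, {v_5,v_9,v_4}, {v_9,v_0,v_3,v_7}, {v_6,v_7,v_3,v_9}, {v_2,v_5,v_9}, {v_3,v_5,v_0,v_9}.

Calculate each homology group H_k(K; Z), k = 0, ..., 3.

K has 10 vertices, 24 edges, 18 triangles, 4 3-simplices.
rank ∂_0 = 0, rank ∂_1 = 9 ⇒ b_0 = 10 − 0 − 9 = 1; all invariant factors of ∂_1 are 1 so no torsion. So H_0 = Z.
rank ∂_1 = 9, rank ∂_2 = 14 ⇒ b_1 = 24 − 9 − 14 = 1; all invariant factors of ∂_2 are 1 so no torsion. So H_1 = Z.
rank ∂_2 = 14, rank ∂_3 = 4 ⇒ b_2 = 18 − 14 − 4 = 0; all invariant factors of ∂_3 are 1 so no torsion. So H_2 = 0.
rank ∂_3 = 4, rank ∂_4 = 0 ⇒ b_3 = 4 − 4 − 0 = 0. So H_3 = 0.

H_0 = Z,  H_1 = Z,  H_2 = 0,  H_3 = 0.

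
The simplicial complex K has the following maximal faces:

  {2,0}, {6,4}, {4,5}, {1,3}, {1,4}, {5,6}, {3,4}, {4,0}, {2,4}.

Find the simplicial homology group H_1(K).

We work with the vertex ordering 0 < 1 < 2 < 3 < 4 < 5 < 6. The simplices of K, each written with vertices in increasing order, are:

  0-simplices (7): [0], [1], [2], [3], [4], [5], [6]
  1-simplices (9): [0,2], [0,4], [1,3], [1,4], [2,4], [3,4], [4,5], [4,6], [5,6]

giving chain groups C_0 ≅ Z^7, C_1 ≅ Z^9.

Boundary ∂_1: C_1 → C_0 is given by ∂[p,q] = [q] − [p].
The resulting 7×9 matrix has rank 6, and its Smith normal form has invariant factors (1,1,1,1,1,1).

Reading off H_k = ker ∂_k / im ∂_{k+1}:

  H_1: rank ker ∂_1 − rank ∂_2 = (9 − 6) − 0 = 3, and there is no ∂_2, so H_1 = Z^3.

H_1 = Z^3.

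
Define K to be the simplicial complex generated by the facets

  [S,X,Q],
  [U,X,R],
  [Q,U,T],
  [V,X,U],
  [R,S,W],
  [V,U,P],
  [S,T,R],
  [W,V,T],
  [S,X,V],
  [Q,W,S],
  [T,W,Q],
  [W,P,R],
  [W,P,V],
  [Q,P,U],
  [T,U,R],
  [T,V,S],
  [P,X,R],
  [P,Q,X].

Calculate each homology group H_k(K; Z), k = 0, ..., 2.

H_0 = Z,  H_1 = Z ⊕ Z/2,  H_2 = 0.

Order the vertices as P < Q < R < S < T < U < V < W < X. Listing each simplex with vertices in this order, K has dimension 2 with simplices:

  0-simplices (9): P, Q, R, S, T, U, V, W, X
  1-simplices (27): PQ, PR, PU, PV, PW, PX, QS, QT, QU, QW, QX, RS, RT, RU, RW, RX, ST, SV, SW, SX, TU, TV, TW, UV, UX, VW, VX
  2-simplices (18): PQU, PQX, PRW, PRX, PUV, PVW, QSW, QSX, QTU, QTW, RST, RSW, RTU, RUX, STV, SVX, TVW, UVX

Hence C_0 ≅ Z^9, C_1 ≅ Z^27, C_2 ≅ Z^18.

Boundary ∂_1: C_1 → C_0 sends each edge [p,q] (with p < q) to q − p. For instance
  ∂VX = X − V.
The resulting 9×27 matrix has rank 8, and its Smith normal form has invariant factors (1,1,1,1,1,1,1,1).

∂_2: C_2 → C_1 sends each 2-simplex [p,q,r] to [q,r] − [p,r] + [p,q]. For instance
  ∂PVW = VW − PW + PV,
  ∂QTU = TU − QU + QT.
The resulting 27×18 matrix has rank 18, and its Smith normal form has invariant factors (1,1,1,1,1,1,1,1,1,1,1,1,1,1,1,1,1,2).

Reading off H_k = ker ∂_k / im ∂_{k+1}:

  H_0: rank C_0 − rank ∂_1 = 9 − 8 = 1, and the invariant factors of ∂_1 are all 1, so H_0 ≅ Z.
  H_1: rank ker ∂_1 − rank ∂_2 = (27 − 8) − 18 = 1, and ∂_2 has invariant factor 2 > 1, so H_1 ≅ Z ⊕ Z/2.
  H_2: rank ker ∂_2 − rank ∂_3 = (18 − 18) − 0 = 0, and there is no ∂_3, so H_2 ≅ 0.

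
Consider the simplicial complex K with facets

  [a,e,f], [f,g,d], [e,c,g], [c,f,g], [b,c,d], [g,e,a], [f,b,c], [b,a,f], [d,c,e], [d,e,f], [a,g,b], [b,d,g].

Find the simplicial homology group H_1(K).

We work with the vertex ordering a < b < c < d < e < f < g. The simplices of K, each written with vertices in increasing order, are:

  0-simplices (7): a, b, c, d, e, f, g
  1-simplices (18): ab, ae, af, ag, bc, bd, bf, bg, cd, ce, cf, cg, de, df, dg, ef, eg, fg
  2-simplices (12): abf, abg, aef, aeg, bcd, bcf, bdg, cde, ceg, cfg, def, dfg

giving chain groups C_0 ≅ Z^7, C_1 ≅ Z^18, C_2 ≅ Z^12.

Boundary ∂_1: C_1 → C_0 is given by ∂[p,q] = [q] − [p]. For instance
  ∂cg = g − c.
The 7×18 boundary matrix has rank 6 and Smith normal form diag(1,1,1,1,1,1).

The boundary map ∂_2: C_2 → C_1 maps a triangle to the signed sum of its edges. For instance
  ∂aef = ef − af + ae,
  ∂def = ef − df + de.
The 18×12 boundary matrix has rank 12 and Smith normal form diag(1,1,1,1,1,1,1,1,1,1,1,2).

From H_k ≅ ker(∂_k) / im(∂_{k+1}) we obtain:

  H_1: rank ker ∂_1 − rank ∂_2 = (18 − 6) − 12 = 0, and ∂_2 has invariant factor 2 > 1, so H_1 = Z/2Z.

H_1 = Z/2Z.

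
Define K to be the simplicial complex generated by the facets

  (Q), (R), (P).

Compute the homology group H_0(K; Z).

Take the total order P < Q < R on the vertex set. Then K (dimension 0) consists of the simplices:

  0-simplices (3): P, Q, R

so the chain groups are C_0 ≅ Z^3.

Now H_k = ker ∂_k / im ∂_{k+1}, so:

  H_0: rank C_0 − rank ∂_1 = 3 − 0 = 3, and there is no ∂_1, so H_0 ≅ Z^3.

H_0 ≅ Z^3.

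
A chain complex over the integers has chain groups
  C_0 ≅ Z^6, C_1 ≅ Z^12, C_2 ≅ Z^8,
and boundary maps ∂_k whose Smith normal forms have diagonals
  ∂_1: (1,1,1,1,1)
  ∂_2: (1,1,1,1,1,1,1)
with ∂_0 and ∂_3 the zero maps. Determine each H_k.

H_0: b_0 = 6 − 0 − 5 = 1; torsion from ∂_1 factors > 1: none. So H_0 = Z.
H_1: b_1 = 12 − 5 − 7 = 0; torsion from ∂_2 factors > 1: none. So H_1 = 0.
H_2: b_2 = 8 − 7 − 0 = 1; torsion from ∂_3 factors > 1: none. So H_2 = Z.

H_0 = Z,  H_1 = 0,  H_2 = Z.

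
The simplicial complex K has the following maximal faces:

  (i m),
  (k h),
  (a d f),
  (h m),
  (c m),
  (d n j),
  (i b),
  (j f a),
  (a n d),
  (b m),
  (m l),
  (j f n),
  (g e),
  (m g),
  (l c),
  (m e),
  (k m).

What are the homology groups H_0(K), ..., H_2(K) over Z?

H_0 ≅ Z^2,  H_1 ≅ Z^5,  H_2 = 0.

Take the total order a < b < c < d < e < f < g < h < i < j < k < l < m < n on the vertex set. Then K (dimension 2) consists of the simplices:

  0-simplices (14): a, b, c, d, e, f, g, h, i, j, k, l, m, n
  1-simplices (22): ad, af, aj, an, bi, bm, cl, cm, df, dj, dn, eg, em, fj, fn, gm, hk, hm, im, jn, km, lm
  2-simplices (5): adf, adn, afj, djn, fjn

so the chain groups are C_0 ≅ Z^14, C_1 ≅ Z^22, C_2 ≅ Z^5.

Boundary ∂_1: C_1 → C_0 sends each edge [p,q] (with p < q) to q − p. For instance
  ∂fj = j − f.
This gives a 14×22 integer matrix of rank 12; reducing to Smith normal form yields diagonal entries (1,1,1,1,1,1,1,1,1,1,1,1).

Boundary ∂_2: C_2 → C_1 sends each 2-simplex [p,q,r] to [q,r] − [p,r] + [p,q]. For instance
  ∂fjn = jn − fn + fj,
  ∂adf = df − af + ad.
The resulting 22×5 matrix has rank 5, and its Smith normal form has invariant factors (1,1,1,1,1).

Now H_k = ker ∂_k / im ∂_{k+1}, so:

  H_0: rank C_0 − rank ∂_1 = 14 − 12 = 2, and the invariant factors of ∂_1 are all 1, so H_0 ≅ Z^2.
  H_1: rank ker ∂_1 − rank ∂_2 = (22 − 12) − 5 = 5, and the invariant factors of ∂_2 are all 1, so H_1 ≅ Z^5.
  H_2: rank ker ∂_2 − rank ∂_3 = (5 − 5) − 0 = 0, and there is no ∂_3, so H_2 ≅ 0.

As a check, the Euler characteristic is 14 − 22 + 5 = -3, which agrees with 2 − 5 + 0 = -3.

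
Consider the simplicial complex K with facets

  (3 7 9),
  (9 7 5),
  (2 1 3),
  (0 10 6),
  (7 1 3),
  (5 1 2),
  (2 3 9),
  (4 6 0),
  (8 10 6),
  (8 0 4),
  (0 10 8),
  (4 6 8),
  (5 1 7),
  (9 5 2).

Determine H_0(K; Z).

H_0 = Z^2.

Fix the vertex order 0 < 1 < 2 < 3 < 4 < 5 < 6 < 7 < 8 < 9 < 10 and write every simplex with vertices in increasing order. Then dim K = 2 and the simplices of K are:

  0-simplices (11): [0], [1], [2], [3], [4], [5], [6], [7], [8], [9], [10]
  1-simplices (21): [0,4], [0,6], [0,8], [0,10], [1,2], [1,3], [1,5], [1,7], [2,3], [2,5], [2,9], [3,7], [3,9], [4,6], [4,8], [5,7], [5,9], [6,8], [6,10], [7,9], [8,10]
  2-simplices (14): [0,4,6], [0,4,8], [0,6,10], [0,8,10], [1,2,3], [1,2,5], [1,3,7], [1,5,7], [2,3,9], [2,5,9], [3,7,9], [4,6,8], [5,7,9], [6,8,10]

Hence C_0 ≅ Z^11, C_1 ≅ Z^21, C_2 ≅ Z^14.

Boundary ∂_1: C_1 → C_0 is given by ∂[p,q] = [q] − [p].
The 11×21 boundary matrix has rank 9 and Smith normal form diag(1,1,1,1,1,1,1,1,1).

∂_2: C_2 → C_1 sends each 2-simplex [p,q,r] to [q,r] − [p,r] + [p,q]. For instance
  ∂[0,6,10] = [6,10] − [0,10] + [0,6],
  ∂[1,5,7] = [5,7] − [1,7] + [1,5].
As a 21×14 matrix over Z this has rank 12, with invariant factors (1,1,1,1,1,1,1,1,1,1,1,1).

Computing H_k = (kernel of ∂_k) / (image of ∂_{k+1}):

  H_0: rank C_0 − rank ∂_1 = 11 − 9 = 2, and the invariant factors of ∂_1 are all 1, so H_0 ≅ Z^2.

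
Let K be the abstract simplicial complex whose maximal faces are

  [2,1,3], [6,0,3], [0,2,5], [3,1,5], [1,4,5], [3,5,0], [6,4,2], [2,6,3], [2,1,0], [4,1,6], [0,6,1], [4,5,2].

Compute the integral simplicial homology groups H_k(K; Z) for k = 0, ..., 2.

H_0 = Z,  H_1 = Z/2,  H_2 = 0.

Take the total order 0 < 1 < 2 < 3 < 4 < 5 < 6 on the vertex set. Then K (dimension 2) consists of the simplices:

  0-simplices (7): [0], [1], [2], [3], [4], [5], [6]
  1-simplices (18): [0,1], [0,2], [0,3], [0,5], [0,6], [1,2], [1,3], [1,4], [1,5], [1,6], [2,3], [2,4], [2,5], [2,6], [3,5], [3,6], [4,5], [4,6]
  2-simplices (12): [0,1,2], [0,1,6], [0,2,5], [0,3,5], [0,3,6], [1,2,3], [1,3,5], [1,4,5], [1,4,6], [2,3,6], [2,4,5], [2,4,6]

so the chain groups are C_0 ≅ Z^7, C_1 ≅ Z^18, C_2 ≅ Z^12.

The boundary map ∂_1: C_1 → C_0 maps an edge to its endpoints' difference, ∂[p,q] = q − p. For instance
  ∂[2,5] = [5] − [2].
As a 7×18 matrix over Z this has rank 6, with invariant factors (1,1,1,1,1,1).

∂_2: C_2 → C_1 maps a triangle to the signed sum of its edges. For instance
  ∂[1,3,5] = [3,5] − [1,5] + [1,3],
  ∂[2,4,5] = [4,5] − [2,5] + [2,4].
The resulting 18×12 matrix has rank 12, and its Smith normal form has invariant factors (1,1,1,1,1,1,1,1,1,1,1,2).

Reading off H_k = ker ∂_k / im ∂_{k+1}:

  H_0: rank C_0 − rank ∂_1 = 7 − 6 = 1, and the invariant factors of ∂_1 are all 1, so H_0 ≅ Z.
  H_1: rank ker ∂_1 − rank ∂_2 = (18 − 6) − 12 = 0, and ∂_2 has invariant factor 2 > 1, so H_1 ≅ Z/2.
  H_2: rank ker ∂_2 − rank ∂_3 = (12 − 12) − 0 = 0, and there is no ∂_3, so H_2 ≅ 0.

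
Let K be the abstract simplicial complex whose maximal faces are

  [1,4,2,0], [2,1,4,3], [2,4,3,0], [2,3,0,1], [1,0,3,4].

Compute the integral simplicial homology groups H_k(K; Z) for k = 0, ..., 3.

H_0 ≅ Z,  H_1 = 0,  H_2 = 0,  H_3 ≅ Z.

Order the vertices as 0 < 1 < 2 < 3 < 4. Listing each simplex with vertices in this order, K has dimension 3 with simplices:

  0-simplices (5): [0], [1], [2], [3], [4]
  1-simplices (10): [0,1], [0,2], [0,3], [0,4], [1,2], [1,3], [1,4], [2,3], [2,4], [3,4]
  2-simplices (10): [0,1,2], [0,1,3], [0,1,4], [0,2,3], [0,2,4], [0,3,4], [1,2,3], [1,2,4], [1,3,4], [2,3,4]
  3-simplices (5): [0,1,2,3], [0,1,2,4], [0,1,3,4], [0,2,3,4], [1,2,3,4]

Hence C_0 ≅ Z^5, C_1 ≅ Z^10, C_2 ≅ Z^10, C_3 ≅ Z^5.

The boundary map ∂_1: C_1 → C_0 sends each edge [p,q] (with p < q) to q − p. For instance
  ∂[3,4] = [4] − [3].
This gives a 5×10 integer matrix of rank 4; reducing to Smith normal form yields diagonal entries (1,1,1,1).

∂_2: C_2 → C_1 acts by ∂[p,q,r] = [q,r] − [p,r] + [p,q]. For instance
  ∂[0,1,3] = [1,3] − [0,3] + [0,1],
  ∂[2,3,4] = [3,4] − [2,4] + [2,3].
The resulting 10×10 matrix has rank 6, and its Smith normal form has invariant factors (1,1,1,1,1,1).

Boundary ∂_3: C_3 → C_2 sends each 3-simplex σ to the alternating sum Σ_i (−1)^i (σ with its i-th vertex removed). For instance
  ∂[0,1,2,3] = [1,2,3] − [0,2,3] + [0,1,3] − [0,1,2],
  ∂[0,1,3,4] = [1,3,4] − [0,3,4] + [0,1,4] − [0,1,3].
The 10×5 boundary matrix has rank 4 and Smith normal form diag(1,1,1,1).

Computing H_k = (kernel of ∂_k) / (image of ∂_{k+1}):

  H_0: rank C_0 − rank ∂_1 = 5 − 4 = 1, and the invariant factors of ∂_1 are all 1, so H_0 = Z.
  H_1: rank ker ∂_1 − rank ∂_2 = (10 − 4) − 6 = 0, and the invariant factors of ∂_2 are all 1, so H_1 = 0.
  H_2: rank ker ∂_2 − rank ∂_3 = (10 − 6) − 4 = 0, and the invariant factors of ∂_3 are all 1, so H_2 = 0.
  H_3: rank ker ∂_3 − rank ∂_4 = (5 − 4) − 0 = 1, and there is no ∂_4, so H_3 = Z.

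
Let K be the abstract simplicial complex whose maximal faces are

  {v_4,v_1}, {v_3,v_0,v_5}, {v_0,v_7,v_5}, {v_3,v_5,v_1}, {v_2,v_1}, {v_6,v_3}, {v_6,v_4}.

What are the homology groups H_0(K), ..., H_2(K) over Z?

H_0 ≅ Z,  H_1 ≅ Z,  H_2 = 0.

Order the vertices as v_0 < v_1 < v_2 < v_3 < v_4 < v_5 < v_6 < v_7. Listing each simplex with vertices in this order, K has dimension 2 with simplices:

  0-simplices (8): [v_0], [v_1], [v_2], [v_3], [v_4], [v_5], [v_6], [v_7]
  1-simplices (11): [v_0,v_3], [v_0,v_5], [v_0,v_7], [v_1,v_2], [v_1,v_3], [v_1,v_4], [v_1,v_5], [v_3,v_5], [v_3,v_6], [v_4,v_6], [v_5,v_7]
  2-simplices (3): [v_0,v_3,v_5], [v_0,v_5,v_7], [v_1,v_3,v_5]

giving chain groups C_0 ≅ Z^8, C_1 ≅ Z^11, C_2 ≅ Z^3.

The boundary map ∂_1: C_1 → C_0 is given by ∂[p,q] = [q] − [p].
This gives a 8×11 integer matrix of rank 7; reducing to Smith normal form yields diagonal entries (1,1,1,1,1,1,1).

The boundary map ∂_2: C_2 → C_1 acts by ∂[p,q,r] = [q,r] − [p,r] + [p,q]. For instance
  ∂[v_1,v_3,v_5] = [v_3,v_5] − [v_1,v_5] + [v_1,v_3],
  ∂[v_0,v_5,v_7] = [v_5,v_7] − [v_0,v_7] + [v_0,v_5].
This gives a 11×3 integer matrix of rank 3; reducing to Smith normal form yields diagonal entries (1,1,1).

Now H_k = ker ∂_k / im ∂_{k+1}, so:

  H_0: rank C_0 − rank ∂_1 = 8 − 7 = 1, and the invariant factors of ∂_1 are all 1, so H_0 = Z.
  H_1: rank ker ∂_1 − rank ∂_2 = (11 − 7) − 3 = 1, and the invariant factors of ∂_2 are all 1, so H_1 = Z.
  H_2: rank ker ∂_2 − rank ∂_3 = (3 − 3) − 0 = 0, and there is no ∂_3, so H_2 = 0.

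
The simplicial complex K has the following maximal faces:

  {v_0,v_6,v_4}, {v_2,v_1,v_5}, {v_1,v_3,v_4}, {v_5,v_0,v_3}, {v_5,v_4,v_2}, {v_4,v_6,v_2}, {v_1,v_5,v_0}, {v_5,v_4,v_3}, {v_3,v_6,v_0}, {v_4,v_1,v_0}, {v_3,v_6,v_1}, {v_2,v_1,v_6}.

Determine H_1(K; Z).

We work with the vertex ordering v_0 < v_1 < v_2 < v_3 < v_4 < v_5 < v_6. The simplices of K, each written with vertices in increasing order, are:

  0-simplices (7): [v_0], [v_1], [v_2], [v_3], [v_4], [v_5], [v_6]
  1-simplices (18): (18 of them)
  2-simplices (12): (12 of them)

giving chain groups C_0 ≅ Z^7, C_1 ≅ Z^18, C_2 ≅ Z^12.

The boundary map ∂_1: C_1 → C_0 is given by ∂[p,q] = [q] − [p]. For instance
  ∂[v_3,v_5] = [v_5] − [v_3].
The 7×18 boundary matrix has rank 6 and Smith normal form diag(1,1,1,1,1,1).

Boundary ∂_2: C_2 → C_1 maps a triangle to the signed sum of its edges. For instance
  ∂[v_0,v_4,v_6] = [v_4,v_6] − [v_0,v_6] + [v_0,v_4],
  ∂[v_0,v_3,v_5] = [v_3,v_5] − [v_0,v_5] + [v_0,v_3].
This gives a 18×12 integer matrix of rank 12; reducing to Smith normal form yields diagonal entries (1,1,1,1,1,1,1,1,1,1,1,2).

Computing H_k = (kernel of ∂_k) / (image of ∂_{k+1}):

  H_1: rank ker ∂_1 − rank ∂_2 = (18 − 6) − 12 = 0, and ∂_2 has invariant factor 2 > 1, so H_1 = Z/2Z.

(K is a triangulation of the real projective plane RP^2.)

H_1 ≅ Z/2Z.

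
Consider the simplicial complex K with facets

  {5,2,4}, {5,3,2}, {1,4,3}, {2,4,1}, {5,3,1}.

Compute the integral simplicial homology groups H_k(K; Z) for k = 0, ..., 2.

H_0 ≅ Z,  H_1 ≅ Z,  H_2 = 0.

K has 5 vertices, 10 edges, 5 triangles.
rank ∂_0 = 0, rank ∂_1 = 4 ⇒ b_0 = 5 − 0 − 4 = 1; all invariant factors of ∂_1 are 1 so no torsion. So H_0 ≅ Z.
rank ∂_1 = 4, rank ∂_2 = 5 ⇒ b_1 = 10 − 4 − 5 = 1; all invariant factors of ∂_2 are 1 so no torsion. So H_1 ≅ Z.
rank ∂_2 = 5, rank ∂_3 = 0 ⇒ b_2 = 5 − 5 − 0 = 0. So H_2 ≅ 0.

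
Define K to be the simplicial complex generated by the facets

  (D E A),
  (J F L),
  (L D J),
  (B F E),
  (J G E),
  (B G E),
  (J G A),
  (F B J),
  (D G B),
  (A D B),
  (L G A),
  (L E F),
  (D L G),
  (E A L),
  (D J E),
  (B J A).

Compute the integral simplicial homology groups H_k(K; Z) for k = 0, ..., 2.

H_0 ≅ Z,  H_1 ≅ Z^2,  H_2 ≅ Z.

K has 8 vertices, 24 edges, 16 triangles.
rank ∂_0 = 0, rank ∂_1 = 7 ⇒ b_0 = 8 − 0 − 7 = 1; all invariant factors of ∂_1 are 1 so no torsion. So H_0 = Z.
rank ∂_1 = 7, rank ∂_2 = 15 ⇒ b_1 = 24 − 7 − 15 = 2; all invariant factors of ∂_2 are 1 so no torsion. So H_1 = Z^2.
rank ∂_2 = 15, rank ∂_3 = 0 ⇒ b_2 = 16 − 15 − 0 = 1. So H_2 = Z.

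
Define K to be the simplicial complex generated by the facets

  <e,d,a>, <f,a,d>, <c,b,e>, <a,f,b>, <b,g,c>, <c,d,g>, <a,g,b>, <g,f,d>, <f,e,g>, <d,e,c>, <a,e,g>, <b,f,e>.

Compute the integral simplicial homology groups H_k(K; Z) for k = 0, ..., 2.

Order the vertices as a < b < c < d < e < f < g. Listing each simplex with vertices in this order, K has dimension 2 with simplices:

  0-simplices (7): a, b, c, d, e, f, g
  1-simplices (18): ab, ad, ae, af, ag, bc, be, bf, bg, cd, ce, cg, de, df, dg, ef, eg, fg
  2-simplices (12): abf, abg, ade, adf, aeg, bce, bcg, bef, cde, cdg, dfg, efg

giving chain groups C_0 ≅ Z^7, C_1 ≅ Z^18, C_2 ≅ Z^12.

Boundary ∂_1: C_1 → C_0 maps an edge to its endpoints' difference, ∂[p,q] = q − p. For instance
  ∂ef = f − e.
The 7×18 boundary matrix has rank 6 and Smith normal form diag(1,1,1,1,1,1).

The boundary map ∂_2: C_2 → C_1 acts by ∂[p,q,r] = [q,r] − [p,r] + [p,q]. For instance
  ∂efg = fg − eg + ef,
  ∂cdg = dg − cg + cd.
As a 18×12 matrix over Z this has rank 12, with invariant factors (1,1,1,1,1,1,1,1,1,1,1,2).

Reading off H_k = ker ∂_k / im ∂_{k+1}:

  H_0: rank C_0 − rank ∂_1 = 7 − 6 = 1, and the invariant factors of ∂_1 are all 1, so H_0 = Z.
  H_1: rank ker ∂_1 − rank ∂_2 = (18 − 6) − 12 = 0, and ∂_2 has invariant factor 2 > 1, so H_1 = Z_2.
  H_2: rank ker ∂_2 − rank ∂_3 = (12 − 12) − 0 = 0, and there is no ∂_3, so H_2 = 0.

H_0 ≅ Z,  H_1 ≅ Z_2,  H_2 = 0.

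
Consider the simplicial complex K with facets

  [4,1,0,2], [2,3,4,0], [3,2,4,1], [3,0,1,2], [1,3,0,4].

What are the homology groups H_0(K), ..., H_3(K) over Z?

We work with the vertex ordering 0 < 1 < 2 < 3 < 4. The simplices of K, each written with vertices in increasing order, are:

  0-simplices (5): [0], [1], [2], [3], [4]
  1-simplices (10): [0,1], [0,2], [0,3], [0,4], [1,2], [1,3], [1,4], [2,3], [2,4], [3,4]
  2-simplices (10): [0,1,2], [0,1,3], [0,1,4], [0,2,3], [0,2,4], [0,3,4], [1,2,3], [1,2,4], [1,3,4], [2,3,4]
  3-simplices (5): [0,1,2,3], [0,1,2,4], [0,1,3,4], [0,2,3,4], [1,2,3,4]

Hence C_0 ≅ Z^5, C_1 ≅ Z^10, C_2 ≅ Z^10, C_3 ≅ Z^5.

The boundary map ∂_1: C_1 → C_0 maps an edge to its endpoints' difference, ∂[p,q] = q − p. For instance
  ∂[2,3] = [3] − [2].
As a 5×10 matrix over Z this has rank 4, with invariant factors (1,1,1,1).

Boundary ∂_2: C_2 → C_1 acts by ∂[p,q,r] = [q,r] − [p,r] + [p,q]. For instance
  ∂[0,2,4] = [2,4] − [0,4] + [0,2],
  ∂[1,3,4] = [3,4] − [1,4] + [1,3].
The resulting 10×10 matrix has rank 6, and its Smith normal form has invariant factors (1,1,1,1,1,1).

∂_3: C_3 → C_2 sends each 3-simplex σ to the alternating sum Σ_i (−1)^i (σ with its i-th vertex removed). For instance
  ∂[0,1,2,4] = [1,2,4] − [0,2,4] + [0,1,4] − [0,1,2],
  ∂[0,1,3,4] = [1,3,4] − [0,3,4] + [0,1,4] − [0,1,3].
The 10×5 boundary matrix has rank 4 and Smith normal form diag(1,1,1,1).

Now H_k = ker ∂_k / im ∂_{k+1}, so:

  H_0: rank C_0 − rank ∂_1 = 5 − 4 = 1, and the invariant factors of ∂_1 are all 1, so H_0 ≅ Z.
  H_1: rank ker ∂_1 − rank ∂_2 = (10 − 4) − 6 = 0, and the invariant factors of ∂_2 are all 1, so H_1 ≅ 0.
  H_2: rank ker ∂_2 − rank ∂_3 = (10 − 6) − 4 = 0, and the invariant factors of ∂_3 are all 1, so H_2 ≅ 0.
  H_3: rank ker ∂_3 − rank ∂_4 = (5 − 4) − 0 = 1, and there is no ∂_4, so H_3 ≅ Z.

As a check, the Euler characteristic is 5 − 10 + 10 − 5 = 0, which agrees with 1 − 0 + 0 − 1 = 0.

H_0 = Z,  H_1 = 0,  H_2 = 0,  H_3 = Z.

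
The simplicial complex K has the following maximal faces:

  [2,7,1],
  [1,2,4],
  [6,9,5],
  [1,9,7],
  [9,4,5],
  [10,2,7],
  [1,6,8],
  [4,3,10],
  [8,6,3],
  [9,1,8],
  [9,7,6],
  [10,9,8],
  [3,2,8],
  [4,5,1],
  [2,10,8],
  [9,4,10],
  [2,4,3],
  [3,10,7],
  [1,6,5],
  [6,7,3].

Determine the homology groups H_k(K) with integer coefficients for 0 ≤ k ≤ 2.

Fix the vertex order 1 < 2 < 3 < 4 < 5 < 6 < 7 < 8 < 9 < 10 and write every simplex with vertices in increasing order. Then dim K = 2 and the simplices of K are:

  0-simplices (10): [1], [2], [3], [4], [5], [6], [7], [8], [9], [10]
  1-simplices (30): (30 of them)
  2-simplices (20): (20 of them)

giving chain groups C_0 ≅ Z^10, C_1 ≅ Z^30, C_2 ≅ Z^20.

Boundary ∂_1: C_1 → C_0 maps an edge to its endpoints' difference, ∂[p,q] = q − p. For instance
  ∂[8,10] = [10] − [8].
The resulting 10×30 matrix has rank 9, and its Smith normal form has invariant factors (1,1,1,1,1,1,1,1,1).

Boundary ∂_2: C_2 → C_1 maps a triangle to the signed sum of its edges. For instance
  ∂[1,4,5] = [4,5] − [1,5] + [1,4],
  ∂[1,5,6] = [5,6] − [1,6] + [1,5].
As a 30×20 matrix over Z this has rank 20, with invariant factors (1,1,1,1,1,1,1,1,1,1,1,1,1,1,1,1,1,1,1,2).

Now H_k = ker ∂_k / im ∂_{k+1}, so:

  H_0: rank C_0 − rank ∂_1 = 10 − 9 = 1, and the invariant factors of ∂_1 are all 1, so H_0 = Z.
  H_1: rank ker ∂_1 − rank ∂_2 = (30 − 9) − 20 = 1, and ∂_2 has invariant factor 2 > 1, so H_1 = Z × Z/2.
  H_2: rank ker ∂_2 − rank ∂_3 = (20 − 20) − 0 = 0, and there is no ∂_3, so H_2 = 0.

H_0 = Z,  H_1 = Z × Z/2,  H_2 = 0.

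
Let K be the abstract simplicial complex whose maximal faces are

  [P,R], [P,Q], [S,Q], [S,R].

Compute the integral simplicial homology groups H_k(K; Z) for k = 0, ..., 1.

H_0 = Z,  H_1 = Z.

Take the total order P < Q < R < S on the vertex set. Then K (dimension 1) consists of the simplices:

  0-simplices (4): P, Q, R, S
  1-simplices (4): PQ, PR, QS, RS

giving chain groups C_0 ≅ Z^4, C_1 ≅ Z^4.

Boundary ∂_1: C_1 → C_0 maps an edge to its endpoints' difference, ∂[p,q] = q − p. For instance
  ∂QS = S − Q.
The 4×4 boundary matrix has rank 3 and Smith normal form diag(1,1,1).

Computing H_k = (kernel of ∂_k) / (image of ∂_{k+1}):

  H_0: rank C_0 − rank ∂_1 = 4 − 3 = 1, and the invariant factors of ∂_1 are all 1, so H_0 ≅ Z.
  H_1: rank ker ∂_1 − rank ∂_2 = (4 − 3) − 0 = 1, and there is no ∂_2, so H_1 ≅ Z.

As a check, the Euler characteristic is 4 − 4 = 0, which agrees with 1 − 1 = 0.
(K is a triangulation of the circle S^1.)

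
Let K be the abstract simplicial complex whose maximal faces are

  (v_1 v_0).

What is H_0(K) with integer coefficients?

H_0 = Z.

We work with the vertex ordering v_0 < v_1. The simplices of K, each written with vertices in increasing order, are:

  0-simplices (2): [v_0], [v_1]
  1-simplices (1): [v_0,v_1]

Hence C_0 ≅ Z^2, C_1 ≅ Z^1.

∂_1: C_1 → C_0 maps an edge to its endpoints' difference, ∂[p,q] = q − p. For instance
  ∂[v_0,v_1] = [v_1] − [v_0].
As a 2×1 matrix over Z this has rank 1, with invariant factors (1).

Now H_k = ker ∂_k / im ∂_{k+1}, so:

  H_0: rank C_0 − rank ∂_1 = 2 − 1 = 1, and the invariant factors of ∂_1 are all 1, so H_0 ≅ Z.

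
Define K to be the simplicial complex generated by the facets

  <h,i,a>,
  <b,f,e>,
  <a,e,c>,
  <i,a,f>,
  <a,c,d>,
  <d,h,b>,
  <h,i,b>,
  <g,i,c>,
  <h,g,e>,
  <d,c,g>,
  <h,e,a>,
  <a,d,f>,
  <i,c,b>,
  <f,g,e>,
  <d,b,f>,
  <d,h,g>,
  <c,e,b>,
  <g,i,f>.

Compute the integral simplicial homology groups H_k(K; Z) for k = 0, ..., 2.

Order the vertices as a < b < c < d < e < f < g < h < i. Listing each simplex with vertices in this order, K has dimension 2 with simplices:

  0-simplices (9): a, b, c, d, e, f, g, h, i
  1-simplices (27): ac, ad, ae, af, ah, ai, bc, bd, be, bf, bh, bi, cd, ce, cg, ci, df, dg, dh, ef, eg, eh, fg, fi, gh, gi, hi
  2-simplices (18): acd, ace, adf, aeh, afi, ahi, bce, bci, bdf, bdh, bef, bhi, cdg, cgi, dgh, efg, egh, fgi

Hence C_0 ≅ Z^9, C_1 ≅ Z^27, C_2 ≅ Z^18.

The boundary map ∂_1: C_1 → C_0 sends each edge [p,q] (with p < q) to q − p.
As a 9×27 matrix over Z this has rank 8, with invariant factors (1,1,1,1,1,1,1,1).

The boundary map ∂_2: C_2 → C_1 sends each 2-simplex [p,q,r] to [q,r] − [p,r] + [p,q]. For instance
  ∂ahi = hi − ai + ah,
  ∂afi = fi − ai + af.
As a 27×18 matrix over Z this has rank 17, with invariant factors (1,1,1,1,1,1,1,1,1,1,1,1,1,1,1,1,1).

Reading off H_k = ker ∂_k / im ∂_{k+1}:

  H_0: rank C_0 − rank ∂_1 = 9 − 8 = 1, and the invariant factors of ∂_1 are all 1, so H_0 = Z.
  H_1: rank ker ∂_1 − rank ∂_2 = (27 − 8) − 17 = 2, and the invariant factors of ∂_2 are all 1, so H_1 = Z^2.
  H_2: rank ker ∂_2 − rank ∂_3 = (18 − 17) − 0 = 1, and there is no ∂_3, so H_2 = Z.

H_0 ≅ Z,  H_1 ≅ Z^2,  H_2 ≅ Z.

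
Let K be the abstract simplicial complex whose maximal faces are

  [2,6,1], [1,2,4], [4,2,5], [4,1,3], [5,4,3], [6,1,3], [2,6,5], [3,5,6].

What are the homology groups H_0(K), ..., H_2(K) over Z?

H_0 ≅ Z,  H_1 = 0,  H_2 ≅ Z.

Fix the vertex order 1 < 2 < 3 < 4 < 5 < 6 and write every simplex with vertices in increasing order. Then dim K = 2 and the simplices of K are:

  0-simplices (6): [1], [2], [3], [4], [5], [6]
  1-simplices (12): [1,2], [1,3], [1,4], [1,6], [2,4], [2,5], [2,6], [3,4], [3,5], [3,6], [4,5], [5,6]
  2-simplices (8): [1,2,4], [1,2,6], [1,3,4], [1,3,6], [2,4,5], [2,5,6], [3,4,5], [3,5,6]

giving chain groups C_0 ≅ Z^6, C_1 ≅ Z^12, C_2 ≅ Z^8.

Boundary ∂_1: C_1 → C_0 sends each edge [p,q] (with p < q) to q − p.
The 6×12 boundary matrix has rank 5 and Smith normal form diag(1,1,1,1,1).

Boundary ∂_2: C_2 → C_1 acts by ∂[p,q,r] = [q,r] − [p,r] + [p,q]. For instance
  ∂[1,2,4] = [2,4] − [1,4] + [1,2],
  ∂[1,3,4] = [3,4] − [1,4] + [1,3].
The resulting 12×8 matrix has rank 7, and its Smith normal form has invariant factors (1,1,1,1,1,1,1).

Reading off H_k = ker ∂_k / im ∂_{k+1}:

  H_0: rank C_0 − rank ∂_1 = 6 − 5 = 1, and the invariant factors of ∂_1 are all 1, so H_0 = Z.
  H_1: rank ker ∂_1 − rank ∂_2 = (12 − 5) − 7 = 0, and the invariant factors of ∂_2 are all 1, so H_1 = 0.
  H_2: rank ker ∂_2 − rank ∂_3 = (8 − 7) − 0 = 1, and there is no ∂_3, so H_2 = Z.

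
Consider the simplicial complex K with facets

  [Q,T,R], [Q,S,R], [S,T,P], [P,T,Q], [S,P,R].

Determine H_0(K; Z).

We work with the vertex ordering P < Q < R < S < T. The simplices of K, each written with vertices in increasing order, are:

  0-simplices (5): P, Q, R, S, T
  1-simplices (10): PQ, PR, PS, PT, QR, QS, QT, RS, RT, ST
  2-simplices (5): PQT, PRS, PST, QRS, QRT

Hence C_0 ≅ Z^5, C_1 ≅ Z^10, C_2 ≅ Z^5.

The boundary map ∂_1: C_1 → C_0 sends each edge [p,q] (with p < q) to q − p. For instance
  ∂PQ = Q − P.
As a 5×10 matrix over Z this has rank 4, with invariant factors (1,1,1,1).

Boundary ∂_2: C_2 → C_1 acts by ∂[p,q,r] = [q,r] − [p,r] + [p,q]. For instance
  ∂QRS = RS − QS + QR,
  ∂PST = ST − PT + PS.
The 10×5 boundary matrix has rank 5 and Smith normal form diag(1,1,1,1,1).

Now H_k = ker ∂_k / im ∂_{k+1}, so:

  H_0: rank C_0 − rank ∂_1 = 5 − 4 = 1, and the invariant factors of ∂_1 are all 1, so H_0 ≅ Z.

H_0 = Z.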